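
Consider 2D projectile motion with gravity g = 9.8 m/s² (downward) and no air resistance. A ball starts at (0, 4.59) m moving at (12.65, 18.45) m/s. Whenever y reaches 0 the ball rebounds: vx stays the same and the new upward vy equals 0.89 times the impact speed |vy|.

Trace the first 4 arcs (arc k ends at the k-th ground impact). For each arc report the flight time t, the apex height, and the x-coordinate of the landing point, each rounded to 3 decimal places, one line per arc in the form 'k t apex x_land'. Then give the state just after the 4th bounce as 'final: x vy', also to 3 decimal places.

1 4.000 21.957 50.594
2 3.768 17.393 98.259
3 3.354 13.777 140.682
4 2.985 10.912 178.437
final: 178.437 13.016

Arc 1: start y=4.590, vy=18.450 → t=4.000, apex=21.957, x_land=50.594, impact vy=-20.745
  bounce: vy ← 0.89·20.745 = 18.463
Arc 2: start y=0.000, vy=18.463 → t=3.768, apex=17.393, x_land=98.259, impact vy=-18.463
  bounce: vy ← 0.89·18.463 = 16.432
Arc 3: start y=0.000, vy=16.432 → t=3.354, apex=13.777, x_land=140.682, impact vy=-16.432
  bounce: vy ← 0.89·16.432 = 14.625
Arc 4: start y=0.000, vy=14.625 → t=2.985, apex=10.912, x_land=178.437, impact vy=-14.625
  bounce: vy ← 0.89·14.625 = 13.016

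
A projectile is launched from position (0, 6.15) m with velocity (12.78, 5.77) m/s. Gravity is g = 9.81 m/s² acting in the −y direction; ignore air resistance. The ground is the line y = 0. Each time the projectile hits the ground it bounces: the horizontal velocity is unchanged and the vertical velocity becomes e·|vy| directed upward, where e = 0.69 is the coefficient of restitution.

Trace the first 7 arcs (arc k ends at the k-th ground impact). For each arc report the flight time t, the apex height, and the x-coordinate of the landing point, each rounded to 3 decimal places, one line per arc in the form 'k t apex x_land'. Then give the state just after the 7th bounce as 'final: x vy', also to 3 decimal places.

Arc 1: start y=6.150, vy=5.770 → t=1.853, apex=7.847, x_land=23.681, impact vy=-12.408
  bounce: vy ← 0.69·12.408 = 8.561
Arc 2: start y=0.000, vy=8.561 → t=1.745, apex=3.736, x_land=45.988, impact vy=-8.561
  bounce: vy ← 0.69·8.561 = 5.907
Arc 3: start y=0.000, vy=5.907 → t=1.204, apex=1.779, x_land=61.380, impact vy=-5.907
  bounce: vy ← 0.69·5.907 = 4.076
Arc 4: start y=0.000, vy=4.076 → t=0.831, apex=0.847, x_land=72.000, impact vy=-4.076
  bounce: vy ← 0.69·4.076 = 2.813
Arc 5: start y=0.000, vy=2.813 → t=0.573, apex=0.403, x_land=79.328, impact vy=-2.813
  bounce: vy ← 0.69·2.813 = 1.941
Arc 6: start y=0.000, vy=1.941 → t=0.396, apex=0.192, x_land=84.385, impact vy=-1.941
  bounce: vy ← 0.69·1.941 = 1.339
Arc 7: start y=0.000, vy=1.339 → t=0.273, apex=0.091, x_land=87.873, impact vy=-1.339
  bounce: vy ← 0.69·1.339 = 0.924

1 1.853 7.847 23.681
2 1.745 3.736 45.988
3 1.204 1.779 61.380
4 0.831 0.847 72.000
5 0.573 0.403 79.328
6 0.396 0.192 84.385
7 0.273 0.091 87.873
final: 87.873 0.924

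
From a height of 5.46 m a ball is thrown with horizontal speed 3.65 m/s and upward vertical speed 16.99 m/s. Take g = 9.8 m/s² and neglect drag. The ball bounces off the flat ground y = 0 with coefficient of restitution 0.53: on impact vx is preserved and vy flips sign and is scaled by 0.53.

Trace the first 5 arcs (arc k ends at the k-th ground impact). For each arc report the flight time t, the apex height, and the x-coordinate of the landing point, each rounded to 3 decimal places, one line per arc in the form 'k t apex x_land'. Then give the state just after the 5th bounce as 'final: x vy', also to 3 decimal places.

1 3.763 20.188 13.737
2 2.152 5.671 21.590
3 1.140 1.593 25.752
4 0.604 0.447 27.958
5 0.320 0.126 29.127
final: 29.127 0.832

Arc 1: start y=5.460, vy=16.990 → t=3.763, apex=20.188, x_land=13.737, impact vy=-19.892
  bounce: vy ← 0.53·19.892 = 10.543
Arc 2: start y=0.000, vy=10.543 → t=2.152, apex=5.671, x_land=21.590, impact vy=-10.543
  bounce: vy ← 0.53·10.543 = 5.588
Arc 3: start y=0.000, vy=5.588 → t=1.140, apex=1.593, x_land=25.752, impact vy=-5.588
  bounce: vy ← 0.53·5.588 = 2.961
Arc 4: start y=0.000, vy=2.961 → t=0.604, apex=0.447, x_land=27.958, impact vy=-2.961
  bounce: vy ← 0.53·2.961 = 1.570
Arc 5: start y=0.000, vy=1.570 → t=0.320, apex=0.126, x_land=29.127, impact vy=-1.570
  bounce: vy ← 0.53·1.570 = 0.832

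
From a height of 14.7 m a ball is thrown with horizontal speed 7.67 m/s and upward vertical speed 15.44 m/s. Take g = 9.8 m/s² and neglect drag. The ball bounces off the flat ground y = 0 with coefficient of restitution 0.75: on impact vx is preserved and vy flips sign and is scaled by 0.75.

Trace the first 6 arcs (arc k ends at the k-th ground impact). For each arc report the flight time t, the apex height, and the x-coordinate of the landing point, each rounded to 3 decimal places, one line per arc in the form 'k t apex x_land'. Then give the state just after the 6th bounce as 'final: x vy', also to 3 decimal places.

Arc 1: start y=14.700, vy=15.440 → t=3.917, apex=26.863, x_land=30.043, impact vy=-22.946
  bounce: vy ← 0.75·22.946 = 17.209
Arc 2: start y=0.000, vy=17.209 → t=3.512, apex=15.110, x_land=56.981, impact vy=-17.209
  bounce: vy ← 0.75·17.209 = 12.907
Arc 3: start y=0.000, vy=12.907 → t=2.634, apex=8.500, x_land=77.184, impact vy=-12.907
  bounce: vy ← 0.75·12.907 = 9.680
Arc 4: start y=0.000, vy=9.680 → t=1.976, apex=4.781, x_land=92.337, impact vy=-9.680
  bounce: vy ← 0.75·9.680 = 7.260
Arc 5: start y=0.000, vy=7.260 → t=1.482, apex=2.689, x_land=103.701, impact vy=-7.260
  bounce: vy ← 0.75·7.260 = 5.445
Arc 6: start y=0.000, vy=5.445 → t=1.111, apex=1.513, x_land=112.225, impact vy=-5.445
  bounce: vy ← 0.75·5.445 = 4.084

1 3.917 26.863 30.043
2 3.512 15.110 56.981
3 2.634 8.500 77.184
4 1.976 4.781 92.337
5 1.482 2.689 103.701
6 1.111 1.513 112.225
final: 112.225 4.084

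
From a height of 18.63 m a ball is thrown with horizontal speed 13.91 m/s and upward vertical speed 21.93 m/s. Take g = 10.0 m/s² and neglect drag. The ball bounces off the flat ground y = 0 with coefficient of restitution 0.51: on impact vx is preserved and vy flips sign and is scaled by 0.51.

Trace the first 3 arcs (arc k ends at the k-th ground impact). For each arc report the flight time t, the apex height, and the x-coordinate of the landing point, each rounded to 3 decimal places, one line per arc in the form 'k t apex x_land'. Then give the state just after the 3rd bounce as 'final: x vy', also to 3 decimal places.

Arc 1: start y=18.630, vy=21.930 → t=5.115, apex=42.676, x_land=71.143, impact vy=-29.215
  bounce: vy ← 0.51·29.215 = 14.900
Arc 2: start y=0.000, vy=14.900 → t=2.980, apex=11.100, x_land=112.594, impact vy=-14.900
  bounce: vy ← 0.51·14.900 = 7.599
Arc 3: start y=0.000, vy=7.599 → t=1.520, apex=2.887, x_land=133.734, impact vy=-7.599
  bounce: vy ← 0.51·7.599 = 3.875

1 5.115 42.676 71.143
2 2.980 11.100 112.594
3 1.520 2.887 133.734
final: 133.734 3.875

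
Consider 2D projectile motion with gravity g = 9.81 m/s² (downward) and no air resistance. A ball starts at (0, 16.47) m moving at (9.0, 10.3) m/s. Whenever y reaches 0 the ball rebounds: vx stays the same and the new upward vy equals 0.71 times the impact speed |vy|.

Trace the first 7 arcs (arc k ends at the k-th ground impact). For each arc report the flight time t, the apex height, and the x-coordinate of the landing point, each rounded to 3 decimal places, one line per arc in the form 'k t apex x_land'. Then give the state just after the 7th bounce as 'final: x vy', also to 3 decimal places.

1 3.162 21.877 28.457
2 2.999 11.028 55.447
3 2.129 5.559 74.610
4 1.512 2.802 88.216
5 1.073 1.413 97.876
6 0.762 0.712 104.735
7 0.541 0.359 109.604
final: 109.604 1.884

Arc 1: start y=16.470, vy=10.300 → t=3.162, apex=21.877, x_land=28.457, impact vy=-20.718
  bounce: vy ← 0.71·20.718 = 14.710
Arc 2: start y=0.000, vy=14.710 → t=2.999, apex=11.028, x_land=55.447, impact vy=-14.710
  bounce: vy ← 0.71·14.710 = 10.444
Arc 3: start y=0.000, vy=10.444 → t=2.129, apex=5.559, x_land=74.610, impact vy=-10.444
  bounce: vy ← 0.71·10.444 = 7.415
Arc 4: start y=0.000, vy=7.415 → t=1.512, apex=2.802, x_land=88.216, impact vy=-7.415
  bounce: vy ← 0.71·7.415 = 5.265
Arc 5: start y=0.000, vy=5.265 → t=1.073, apex=1.413, x_land=97.876, impact vy=-5.265
  bounce: vy ← 0.71·5.265 = 3.738
Arc 6: start y=0.000, vy=3.738 → t=0.762, apex=0.712, x_land=104.735, impact vy=-3.738
  bounce: vy ← 0.71·3.738 = 2.654
Arc 7: start y=0.000, vy=2.654 → t=0.541, apex=0.359, x_land=109.604, impact vy=-2.654
  bounce: vy ← 0.71·2.654 = 1.884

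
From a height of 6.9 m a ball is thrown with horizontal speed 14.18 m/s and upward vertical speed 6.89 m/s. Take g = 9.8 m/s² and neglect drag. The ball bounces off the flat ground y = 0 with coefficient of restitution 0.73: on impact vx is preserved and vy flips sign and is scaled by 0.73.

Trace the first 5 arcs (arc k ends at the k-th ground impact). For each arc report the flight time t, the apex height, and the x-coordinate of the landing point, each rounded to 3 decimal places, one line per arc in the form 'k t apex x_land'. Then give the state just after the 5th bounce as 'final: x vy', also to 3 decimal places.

1 2.082 9.322 29.528
2 2.014 4.968 58.083
3 1.470 2.647 78.928
4 1.073 1.411 94.146
5 0.783 0.752 105.254
final: 105.254 2.802

Arc 1: start y=6.900, vy=6.890 → t=2.082, apex=9.322, x_land=29.528, impact vy=-13.517
  bounce: vy ← 0.73·13.517 = 9.867
Arc 2: start y=0.000, vy=9.867 → t=2.014, apex=4.968, x_land=58.083, impact vy=-9.867
  bounce: vy ← 0.73·9.867 = 7.203
Arc 3: start y=0.000, vy=7.203 → t=1.470, apex=2.647, x_land=78.928, impact vy=-7.203
  bounce: vy ← 0.73·7.203 = 5.258
Arc 4: start y=0.000, vy=5.258 → t=1.073, apex=1.411, x_land=94.146, impact vy=-5.258
  bounce: vy ← 0.73·5.258 = 3.839
Arc 5: start y=0.000, vy=3.839 → t=0.783, apex=0.752, x_land=105.254, impact vy=-3.839
  bounce: vy ← 0.73·3.839 = 2.802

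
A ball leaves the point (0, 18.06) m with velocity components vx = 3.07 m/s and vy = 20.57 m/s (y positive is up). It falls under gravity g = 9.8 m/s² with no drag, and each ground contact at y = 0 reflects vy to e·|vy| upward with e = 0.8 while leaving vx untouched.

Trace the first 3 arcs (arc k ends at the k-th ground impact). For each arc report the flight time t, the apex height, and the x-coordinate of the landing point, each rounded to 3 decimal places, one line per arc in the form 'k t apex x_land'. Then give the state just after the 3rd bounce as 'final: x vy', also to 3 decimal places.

1 4.944 39.648 15.177
2 4.551 25.375 29.149
3 3.641 16.240 40.327
final: 40.327 14.273

Arc 1: start y=18.060, vy=20.570 → t=4.944, apex=39.648, x_land=15.177, impact vy=-27.877
  bounce: vy ← 0.8·27.877 = 22.301
Arc 2: start y=0.000, vy=22.301 → t=4.551, apex=25.375, x_land=29.149, impact vy=-22.301
  bounce: vy ← 0.8·22.301 = 17.841
Arc 3: start y=0.000, vy=17.841 → t=3.641, apex=16.240, x_land=40.327, impact vy=-17.841
  bounce: vy ← 0.8·17.841 = 14.273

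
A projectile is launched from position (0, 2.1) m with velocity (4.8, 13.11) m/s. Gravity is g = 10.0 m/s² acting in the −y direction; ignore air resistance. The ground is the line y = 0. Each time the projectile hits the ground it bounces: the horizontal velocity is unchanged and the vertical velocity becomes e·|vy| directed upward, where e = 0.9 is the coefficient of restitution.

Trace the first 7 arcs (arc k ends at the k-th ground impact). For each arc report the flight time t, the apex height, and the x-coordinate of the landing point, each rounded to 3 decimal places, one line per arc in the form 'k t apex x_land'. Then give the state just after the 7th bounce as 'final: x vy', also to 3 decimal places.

1 2.773 10.694 13.312
2 2.632 8.662 25.948
3 2.369 7.016 37.320
4 2.132 5.683 47.555
5 1.919 4.603 56.766
6 1.727 3.729 65.056
7 1.554 3.020 72.517
final: 72.517 6.995

Arc 1: start y=2.100, vy=13.110 → t=2.773, apex=10.694, x_land=13.312, impact vy=-14.624
  bounce: vy ← 0.9·14.624 = 13.162
Arc 2: start y=0.000, vy=13.162 → t=2.632, apex=8.662, x_land=25.948, impact vy=-13.162
  bounce: vy ← 0.9·13.162 = 11.846
Arc 3: start y=0.000, vy=11.846 → t=2.369, apex=7.016, x_land=37.320, impact vy=-11.846
  bounce: vy ← 0.9·11.846 = 10.661
Arc 4: start y=0.000, vy=10.661 → t=2.132, apex=5.683, x_land=47.555, impact vy=-10.661
  bounce: vy ← 0.9·10.661 = 9.595
Arc 5: start y=0.000, vy=9.595 → t=1.919, apex=4.603, x_land=56.766, impact vy=-9.595
  bounce: vy ← 0.9·9.595 = 8.636
Arc 6: start y=0.000, vy=8.636 → t=1.727, apex=3.729, x_land=65.056, impact vy=-8.636
  bounce: vy ← 0.9·8.636 = 7.772
Arc 7: start y=0.000, vy=7.772 → t=1.554, apex=3.020, x_land=72.517, impact vy=-7.772
  bounce: vy ← 0.9·7.772 = 6.995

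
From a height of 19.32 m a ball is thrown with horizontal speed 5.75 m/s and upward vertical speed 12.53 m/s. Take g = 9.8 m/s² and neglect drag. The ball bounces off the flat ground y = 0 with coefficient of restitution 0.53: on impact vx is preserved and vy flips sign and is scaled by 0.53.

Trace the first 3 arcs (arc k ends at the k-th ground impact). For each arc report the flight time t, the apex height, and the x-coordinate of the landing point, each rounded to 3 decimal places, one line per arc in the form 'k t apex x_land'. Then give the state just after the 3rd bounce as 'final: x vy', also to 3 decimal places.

1 3.640 27.330 20.932
2 2.503 7.677 35.326
3 1.327 2.156 42.955
final: 42.955 3.446

Arc 1: start y=19.320, vy=12.530 → t=3.640, apex=27.330, x_land=20.932, impact vy=-23.145
  bounce: vy ← 0.53·23.145 = 12.267
Arc 2: start y=0.000, vy=12.267 → t=2.503, apex=7.677, x_land=35.326, impact vy=-12.267
  bounce: vy ← 0.53·12.267 = 6.501
Arc 3: start y=0.000, vy=6.501 → t=1.327, apex=2.156, x_land=42.955, impact vy=-6.501
  bounce: vy ← 0.53·6.501 = 3.446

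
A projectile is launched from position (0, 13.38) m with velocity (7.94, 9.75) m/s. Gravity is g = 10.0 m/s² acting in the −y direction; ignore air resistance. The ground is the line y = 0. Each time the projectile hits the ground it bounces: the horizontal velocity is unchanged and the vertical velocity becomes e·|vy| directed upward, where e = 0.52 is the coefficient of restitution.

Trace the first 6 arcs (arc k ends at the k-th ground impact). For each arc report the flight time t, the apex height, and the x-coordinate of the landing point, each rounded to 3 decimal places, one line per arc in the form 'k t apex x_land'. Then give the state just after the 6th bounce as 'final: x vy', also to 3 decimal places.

Arc 1: start y=13.380, vy=9.750 → t=2.879, apex=18.133, x_land=22.862, impact vy=-19.044
  bounce: vy ← 0.52·19.044 = 9.903
Arc 2: start y=0.000, vy=9.903 → t=1.981, apex=4.903, x_land=38.588, impact vy=-9.903
  bounce: vy ← 0.52·9.903 = 5.149
Arc 3: start y=0.000, vy=5.149 → t=1.030, apex=1.326, x_land=46.765, impact vy=-5.149
  bounce: vy ← 0.52·5.149 = 2.678
Arc 4: start y=0.000, vy=2.678 → t=0.536, apex=0.359, x_land=51.017, impact vy=-2.678
  bounce: vy ← 0.52·2.678 = 1.392
Arc 5: start y=0.000, vy=1.392 → t=0.278, apex=0.097, x_land=53.228, impact vy=-1.392
  bounce: vy ← 0.52·1.392 = 0.724
Arc 6: start y=0.000, vy=0.724 → t=0.145, apex=0.026, x_land=54.378, impact vy=-0.724
  bounce: vy ← 0.52·0.724 = 0.377

1 2.879 18.133 22.862
2 1.981 4.903 38.588
3 1.030 1.326 46.765
4 0.536 0.359 51.017
5 0.278 0.097 53.228
6 0.145 0.026 54.378
final: 54.378 0.377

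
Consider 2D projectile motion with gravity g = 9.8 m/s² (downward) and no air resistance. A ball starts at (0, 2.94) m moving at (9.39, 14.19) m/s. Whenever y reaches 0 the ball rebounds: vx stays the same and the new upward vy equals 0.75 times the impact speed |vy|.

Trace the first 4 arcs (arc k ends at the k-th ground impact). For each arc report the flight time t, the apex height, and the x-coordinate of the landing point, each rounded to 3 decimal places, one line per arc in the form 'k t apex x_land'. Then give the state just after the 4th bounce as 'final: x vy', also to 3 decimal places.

Arc 1: start y=2.940, vy=14.190 → t=3.090, apex=13.213, x_land=29.016, impact vy=-16.093
  bounce: vy ← 0.75·16.093 = 12.070
Arc 2: start y=0.000, vy=12.070 → t=2.463, apex=7.432, x_land=52.145, impact vy=-12.070
  bounce: vy ← 0.75·12.070 = 9.052
Arc 3: start y=0.000, vy=9.052 → t=1.847, apex=4.181, x_land=69.492, impact vy=-9.052
  bounce: vy ← 0.75·9.052 = 6.789
Arc 4: start y=0.000, vy=6.789 → t=1.386, apex=2.352, x_land=82.503, impact vy=-6.789
  bounce: vy ← 0.75·6.789 = 5.092

1 3.090 13.213 29.016
2 2.463 7.432 52.145
3 1.847 4.181 69.492
4 1.386 2.352 82.503
final: 82.503 5.092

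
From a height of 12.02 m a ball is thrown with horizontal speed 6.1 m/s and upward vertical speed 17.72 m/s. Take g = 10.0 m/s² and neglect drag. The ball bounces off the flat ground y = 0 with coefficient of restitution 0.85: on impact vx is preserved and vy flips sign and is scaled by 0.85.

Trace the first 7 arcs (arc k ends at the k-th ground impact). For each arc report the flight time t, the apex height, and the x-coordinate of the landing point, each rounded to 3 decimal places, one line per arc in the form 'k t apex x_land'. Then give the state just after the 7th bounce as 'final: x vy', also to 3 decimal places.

Arc 1: start y=12.020, vy=17.720 → t=4.127, apex=27.720, x_land=25.172, impact vy=-23.546
  bounce: vy ← 0.85·23.546 = 20.014
Arc 2: start y=0.000, vy=20.014 → t=4.003, apex=20.028, x_land=49.589, impact vy=-20.014
  bounce: vy ← 0.85·20.014 = 17.012
Arc 3: start y=0.000, vy=17.012 → t=3.402, apex=14.470, x_land=70.343, impact vy=-17.012
  bounce: vy ← 0.85·17.012 = 14.460
Arc 4: start y=0.000, vy=14.460 → t=2.892, apex=10.455, x_land=87.984, impact vy=-14.460
  bounce: vy ← 0.85·14.460 = 12.291
Arc 5: start y=0.000, vy=12.291 → t=2.458, apex=7.553, x_land=102.979, impact vy=-12.291
  bounce: vy ← 0.85·12.291 = 10.447
Arc 6: start y=0.000, vy=10.447 → t=2.089, apex=5.457, x_land=115.725, impact vy=-10.447
  bounce: vy ← 0.85·10.447 = 8.880
Arc 7: start y=0.000, vy=8.880 → t=1.776, apex=3.943, x_land=126.559, impact vy=-8.880
  bounce: vy ← 0.85·8.880 = 7.548

1 4.127 27.720 25.172
2 4.003 20.028 49.589
3 3.402 14.470 70.343
4 2.892 10.455 87.984
5 2.458 7.553 102.979
6 2.089 5.457 115.725
7 1.776 3.943 126.559
final: 126.559 7.548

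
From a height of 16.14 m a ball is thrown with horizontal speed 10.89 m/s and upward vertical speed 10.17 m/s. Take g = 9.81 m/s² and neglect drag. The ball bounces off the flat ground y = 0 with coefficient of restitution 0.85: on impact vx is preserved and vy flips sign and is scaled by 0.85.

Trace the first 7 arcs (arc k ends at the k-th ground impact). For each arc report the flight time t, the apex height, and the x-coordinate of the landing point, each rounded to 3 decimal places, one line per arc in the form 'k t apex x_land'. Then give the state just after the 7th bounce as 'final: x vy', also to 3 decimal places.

Arc 1: start y=16.140, vy=10.170 → t=3.126, apex=21.412, x_land=34.042, impact vy=-20.496
  bounce: vy ← 0.85·20.496 = 17.422
Arc 2: start y=0.000, vy=17.422 → t=3.552, apex=15.470, x_land=72.722, impact vy=-17.422
  bounce: vy ← 0.85·17.422 = 14.809
Arc 3: start y=0.000, vy=14.809 → t=3.019, apex=11.177, x_land=105.600, impact vy=-14.809
  bounce: vy ← 0.85·14.809 = 12.587
Arc 4: start y=0.000, vy=12.587 → t=2.566, apex=8.075, x_land=133.546, impact vy=-12.587
  bounce: vy ← 0.85·12.587 = 10.699
Arc 5: start y=0.000, vy=10.699 → t=2.181, apex=5.834, x_land=157.300, impact vy=-10.699
  bounce: vy ← 0.85·10.699 = 9.094
Arc 6: start y=0.000, vy=9.094 → t=1.854, apex=4.215, x_land=177.491, impact vy=-9.094
  bounce: vy ← 0.85·9.094 = 7.730
Arc 7: start y=0.000, vy=7.730 → t=1.576, apex=3.046, x_land=194.653, impact vy=-7.730
  bounce: vy ← 0.85·7.730 = 6.571

1 3.126 21.412 34.042
2 3.552 15.470 72.722
3 3.019 11.177 105.600
4 2.566 8.075 133.546
5 2.181 5.834 157.300
6 1.854 4.215 177.491
7 1.576 3.046 194.653
final: 194.653 6.571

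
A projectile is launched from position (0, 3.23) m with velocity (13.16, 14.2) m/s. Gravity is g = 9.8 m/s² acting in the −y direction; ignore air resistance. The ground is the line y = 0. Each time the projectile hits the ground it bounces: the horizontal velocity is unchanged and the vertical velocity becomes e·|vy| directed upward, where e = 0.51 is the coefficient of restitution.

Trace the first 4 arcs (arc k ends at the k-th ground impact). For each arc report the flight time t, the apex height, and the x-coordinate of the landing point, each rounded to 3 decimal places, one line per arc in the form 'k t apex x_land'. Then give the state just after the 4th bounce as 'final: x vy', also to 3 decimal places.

Arc 1: start y=3.230, vy=14.200 → t=3.110, apex=13.518, x_land=40.927, impact vy=-16.277
  bounce: vy ← 0.51·16.277 = 8.301
Arc 2: start y=0.000, vy=8.301 → t=1.694, apex=3.516, x_land=63.222, impact vy=-8.301
  bounce: vy ← 0.51·8.301 = 4.234
Arc 3: start y=0.000, vy=4.234 → t=0.864, apex=0.915, x_land=74.592, impact vy=-4.234
  bounce: vy ← 0.51·4.234 = 2.159
Arc 4: start y=0.000, vy=2.159 → t=0.441, apex=0.238, x_land=80.391, impact vy=-2.159
  bounce: vy ← 0.51·2.159 = 1.101

1 3.110 13.518 40.927
2 1.694 3.516 63.222
3 0.864 0.915 74.592
4 0.441 0.238 80.391
final: 80.391 1.101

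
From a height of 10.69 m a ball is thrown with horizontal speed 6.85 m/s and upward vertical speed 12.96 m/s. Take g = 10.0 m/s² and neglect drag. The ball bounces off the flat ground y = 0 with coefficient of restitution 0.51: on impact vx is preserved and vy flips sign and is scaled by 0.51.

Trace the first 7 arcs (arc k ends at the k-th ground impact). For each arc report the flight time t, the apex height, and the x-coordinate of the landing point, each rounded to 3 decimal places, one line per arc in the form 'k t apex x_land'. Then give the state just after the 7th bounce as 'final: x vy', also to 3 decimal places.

1 3.250 19.088 22.262
2 1.993 4.965 35.913
3 1.016 1.291 42.876
4 0.518 0.336 46.427
5 0.264 0.087 48.237
6 0.135 0.023 49.161
7 0.069 0.006 49.632
final: 49.632 0.175

Arc 1: start y=10.690, vy=12.960 → t=3.250, apex=19.088, x_land=22.262, impact vy=-19.539
  bounce: vy ← 0.51·19.539 = 9.965
Arc 2: start y=0.000, vy=9.965 → t=1.993, apex=4.965, x_land=35.913, impact vy=-9.965
  bounce: vy ← 0.51·9.965 = 5.082
Arc 3: start y=0.000, vy=5.082 → t=1.016, apex=1.291, x_land=42.876, impact vy=-5.082
  bounce: vy ← 0.51·5.082 = 2.592
Arc 4: start y=0.000, vy=2.592 → t=0.518, apex=0.336, x_land=46.427, impact vy=-2.592
  bounce: vy ← 0.51·2.592 = 1.322
Arc 5: start y=0.000, vy=1.322 → t=0.264, apex=0.087, x_land=48.237, impact vy=-1.322
  bounce: vy ← 0.51·1.322 = 0.674
Arc 6: start y=0.000, vy=0.674 → t=0.135, apex=0.023, x_land=49.161, impact vy=-0.674
  bounce: vy ← 0.51·0.674 = 0.344
Arc 7: start y=0.000, vy=0.344 → t=0.069, apex=0.006, x_land=49.632, impact vy=-0.344
  bounce: vy ← 0.51·0.344 = 0.175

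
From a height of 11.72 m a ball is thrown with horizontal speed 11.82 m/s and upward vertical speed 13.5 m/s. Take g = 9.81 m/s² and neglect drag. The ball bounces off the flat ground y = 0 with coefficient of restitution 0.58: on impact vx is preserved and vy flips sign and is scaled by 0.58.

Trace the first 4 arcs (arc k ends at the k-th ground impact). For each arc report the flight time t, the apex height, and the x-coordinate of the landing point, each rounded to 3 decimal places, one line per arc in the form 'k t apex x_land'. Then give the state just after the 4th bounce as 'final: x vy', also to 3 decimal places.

1 3.446 21.009 40.729
2 2.401 7.067 69.105
3 1.392 2.377 85.563
4 0.808 0.800 95.109
final: 95.109 2.298

Arc 1: start y=11.720, vy=13.500 → t=3.446, apex=21.009, x_land=40.729, impact vy=-20.303
  bounce: vy ← 0.58·20.303 = 11.776
Arc 2: start y=0.000, vy=11.776 → t=2.401, apex=7.067, x_land=69.105, impact vy=-11.776
  bounce: vy ← 0.58·11.776 = 6.830
Arc 3: start y=0.000, vy=6.830 → t=1.392, apex=2.377, x_land=85.563, impact vy=-6.830
  bounce: vy ← 0.58·6.830 = 3.961
Arc 4: start y=0.000, vy=3.961 → t=0.808, apex=0.800, x_land=95.109, impact vy=-3.961
  bounce: vy ← 0.58·3.961 = 2.298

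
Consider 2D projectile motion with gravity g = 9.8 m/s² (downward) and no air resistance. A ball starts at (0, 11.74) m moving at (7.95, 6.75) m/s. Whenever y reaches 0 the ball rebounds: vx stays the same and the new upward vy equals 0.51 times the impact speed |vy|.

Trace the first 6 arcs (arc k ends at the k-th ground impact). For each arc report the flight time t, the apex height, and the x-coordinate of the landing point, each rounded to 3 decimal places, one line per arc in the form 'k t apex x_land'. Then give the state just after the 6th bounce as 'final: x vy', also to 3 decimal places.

1 2.383 14.065 18.945
2 1.728 3.658 32.683
3 0.881 0.951 39.690
4 0.449 0.247 43.263
5 0.229 0.064 45.085
6 0.117 0.017 46.015
final: 46.015 0.292

Arc 1: start y=11.740, vy=6.750 → t=2.383, apex=14.065, x_land=18.945, impact vy=-16.603
  bounce: vy ← 0.51·16.603 = 8.468
Arc 2: start y=0.000, vy=8.468 → t=1.728, apex=3.658, x_land=32.683, impact vy=-8.468
  bounce: vy ← 0.51·8.468 = 4.318
Arc 3: start y=0.000, vy=4.318 → t=0.881, apex=0.951, x_land=39.690, impact vy=-4.318
  bounce: vy ← 0.51·4.318 = 2.202
Arc 4: start y=0.000, vy=2.202 → t=0.449, apex=0.247, x_land=43.263, impact vy=-2.202
  bounce: vy ← 0.51·2.202 = 1.123
Arc 5: start y=0.000, vy=1.123 → t=0.229, apex=0.064, x_land=45.085, impact vy=-1.123
  bounce: vy ← 0.51·1.123 = 0.573
Arc 6: start y=0.000, vy=0.573 → t=0.117, apex=0.017, x_land=46.015, impact vy=-0.573
  bounce: vy ← 0.51·0.573 = 0.292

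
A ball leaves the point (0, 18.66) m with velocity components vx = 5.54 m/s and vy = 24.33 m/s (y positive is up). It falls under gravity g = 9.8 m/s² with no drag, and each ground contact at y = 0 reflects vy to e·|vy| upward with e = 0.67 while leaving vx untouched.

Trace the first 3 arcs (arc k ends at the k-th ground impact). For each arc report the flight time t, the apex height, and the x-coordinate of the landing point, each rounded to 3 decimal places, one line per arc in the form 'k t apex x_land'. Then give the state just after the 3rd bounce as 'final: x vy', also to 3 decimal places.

Arc 1: start y=18.660, vy=24.330 → t=5.640, apex=48.861, x_land=31.248, impact vy=-30.946
  bounce: vy ← 0.67·30.946 = 20.734
Arc 2: start y=0.000, vy=20.734 → t=4.231, apex=21.934, x_land=54.690, impact vy=-20.734
  bounce: vy ← 0.67·20.734 = 13.892
Arc 3: start y=0.000, vy=13.892 → t=2.835, apex=9.846, x_land=70.397, impact vy=-13.892
  bounce: vy ← 0.67·13.892 = 9.308

1 5.640 48.861 31.248
2 4.231 21.934 54.690
3 2.835 9.846 70.397
final: 70.397 9.308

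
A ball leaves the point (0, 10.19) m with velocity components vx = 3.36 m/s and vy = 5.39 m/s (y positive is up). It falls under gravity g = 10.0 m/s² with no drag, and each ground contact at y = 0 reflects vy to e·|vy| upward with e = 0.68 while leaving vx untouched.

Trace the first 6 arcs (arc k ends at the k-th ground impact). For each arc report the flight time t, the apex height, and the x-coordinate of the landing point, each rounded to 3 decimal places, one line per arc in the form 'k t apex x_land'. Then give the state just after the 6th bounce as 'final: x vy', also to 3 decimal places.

Arc 1: start y=10.190, vy=5.390 → t=2.065, apex=11.643, x_land=6.938, impact vy=-15.259
  bounce: vy ← 0.68·15.259 = 10.376
Arc 2: start y=0.000, vy=10.376 → t=2.075, apex=5.384, x_land=13.911, impact vy=-10.376
  bounce: vy ← 0.68·10.376 = 7.056
Arc 3: start y=0.000, vy=7.056 → t=1.411, apex=2.489, x_land=18.653, impact vy=-7.056
  bounce: vy ← 0.68·7.056 = 4.798
Arc 4: start y=0.000, vy=4.798 → t=0.960, apex=1.151, x_land=21.877, impact vy=-4.798
  bounce: vy ← 0.68·4.798 = 3.263
Arc 5: start y=0.000, vy=3.263 → t=0.653, apex=0.532, x_land=24.070, impact vy=-3.263
  bounce: vy ← 0.68·3.263 = 2.219
Arc 6: start y=0.000, vy=2.219 → t=0.444, apex=0.246, x_land=25.561, impact vy=-2.219
  bounce: vy ← 0.68·2.219 = 1.509

1 2.065 11.643 6.938
2 2.075 5.384 13.911
3 1.411 2.489 18.653
4 0.960 1.151 21.877
5 0.653 0.532 24.070
6 0.444 0.246 25.561
final: 25.561 1.509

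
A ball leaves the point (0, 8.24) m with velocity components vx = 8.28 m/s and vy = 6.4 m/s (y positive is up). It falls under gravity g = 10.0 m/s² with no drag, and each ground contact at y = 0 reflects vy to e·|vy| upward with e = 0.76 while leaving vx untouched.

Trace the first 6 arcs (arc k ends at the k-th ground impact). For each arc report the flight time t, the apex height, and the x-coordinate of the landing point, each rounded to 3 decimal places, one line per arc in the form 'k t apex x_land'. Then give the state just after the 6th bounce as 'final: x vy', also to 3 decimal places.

Arc 1: start y=8.240, vy=6.400 → t=2.074, apex=10.288, x_land=17.176, impact vy=-14.344
  bounce: vy ← 0.76·14.344 = 10.902
Arc 2: start y=0.000, vy=10.902 → t=2.180, apex=5.942, x_land=35.230, impact vy=-10.902
  bounce: vy ← 0.76·10.902 = 8.285
Arc 3: start y=0.000, vy=8.285 → t=1.657, apex=3.432, x_land=48.950, impact vy=-8.285
  bounce: vy ← 0.76·8.285 = 6.297
Arc 4: start y=0.000, vy=6.297 → t=1.259, apex=1.982, x_land=59.377, impact vy=-6.297
  bounce: vy ← 0.76·6.297 = 4.786
Arc 5: start y=0.000, vy=4.786 → t=0.957, apex=1.145, x_land=67.302, impact vy=-4.786
  bounce: vy ← 0.76·4.786 = 3.637
Arc 6: start y=0.000, vy=3.637 → t=0.727, apex=0.661, x_land=73.325, impact vy=-3.637
  bounce: vy ← 0.76·3.637 = 2.764

1 2.074 10.288 17.176
2 2.180 5.942 35.230
3 1.657 3.432 48.950
4 1.259 1.982 59.377
5 0.957 1.145 67.302
6 0.727 0.661 73.325
final: 73.325 2.764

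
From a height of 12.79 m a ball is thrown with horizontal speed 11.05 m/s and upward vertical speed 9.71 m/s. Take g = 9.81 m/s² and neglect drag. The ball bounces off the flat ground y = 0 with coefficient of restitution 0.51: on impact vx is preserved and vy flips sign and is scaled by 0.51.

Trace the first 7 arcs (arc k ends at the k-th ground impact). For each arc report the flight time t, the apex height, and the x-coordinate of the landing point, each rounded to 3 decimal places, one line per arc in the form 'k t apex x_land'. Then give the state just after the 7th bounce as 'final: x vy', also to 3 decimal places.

Arc 1: start y=12.790, vy=9.710 → t=2.884, apex=17.596, x_land=31.866, impact vy=-18.580
  bounce: vy ← 0.51·18.580 = 9.476
Arc 2: start y=0.000, vy=9.476 → t=1.932, apex=4.577, x_land=53.213, impact vy=-9.476
  bounce: vy ← 0.51·9.476 = 4.833
Arc 3: start y=0.000, vy=4.833 → t=0.985, apex=1.190, x_land=64.101, impact vy=-4.833
  bounce: vy ← 0.51·4.833 = 2.465
Arc 4: start y=0.000, vy=2.465 → t=0.502, apex=0.310, x_land=69.653, impact vy=-2.465
  bounce: vy ← 0.51·2.465 = 1.257
Arc 5: start y=0.000, vy=1.257 → t=0.256, apex=0.081, x_land=72.485, impact vy=-1.257
  bounce: vy ← 0.51·1.257 = 0.641
Arc 6: start y=0.000, vy=0.641 → t=0.131, apex=0.021, x_land=73.929, impact vy=-0.641
  bounce: vy ← 0.51·0.641 = 0.327
Arc 7: start y=0.000, vy=0.327 → t=0.067, apex=0.005, x_land=74.666, impact vy=-0.327
  bounce: vy ← 0.51·0.327 = 0.167

1 2.884 17.596 31.866
2 1.932 4.577 53.213
3 0.985 1.190 64.101
4 0.502 0.310 69.653
5 0.256 0.081 72.485
6 0.131 0.021 73.929
7 0.067 0.005 74.666
final: 74.666 0.167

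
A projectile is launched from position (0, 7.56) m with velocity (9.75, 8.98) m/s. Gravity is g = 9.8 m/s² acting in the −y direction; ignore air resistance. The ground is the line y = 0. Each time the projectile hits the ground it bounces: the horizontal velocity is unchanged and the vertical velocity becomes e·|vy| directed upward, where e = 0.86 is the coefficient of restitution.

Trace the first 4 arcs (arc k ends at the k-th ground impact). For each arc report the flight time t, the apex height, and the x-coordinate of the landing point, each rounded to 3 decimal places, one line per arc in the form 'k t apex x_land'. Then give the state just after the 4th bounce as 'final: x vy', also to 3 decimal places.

1 2.460 11.674 23.984
2 2.655 8.634 49.869
3 2.283 6.386 72.130
4 1.964 4.723 91.275
final: 91.275 8.274

Arc 1: start y=7.560, vy=8.980 → t=2.460, apex=11.674, x_land=23.984, impact vy=-15.127
  bounce: vy ← 0.86·15.127 = 13.009
Arc 2: start y=0.000, vy=13.009 → t=2.655, apex=8.634, x_land=49.869, impact vy=-13.009
  bounce: vy ← 0.86·13.009 = 11.188
Arc 3: start y=0.000, vy=11.188 → t=2.283, apex=6.386, x_land=72.130, impact vy=-11.188
  bounce: vy ← 0.86·11.188 = 9.621
Arc 4: start y=0.000, vy=9.621 → t=1.964, apex=4.723, x_land=91.275, impact vy=-9.621
  bounce: vy ← 0.86·9.621 = 8.274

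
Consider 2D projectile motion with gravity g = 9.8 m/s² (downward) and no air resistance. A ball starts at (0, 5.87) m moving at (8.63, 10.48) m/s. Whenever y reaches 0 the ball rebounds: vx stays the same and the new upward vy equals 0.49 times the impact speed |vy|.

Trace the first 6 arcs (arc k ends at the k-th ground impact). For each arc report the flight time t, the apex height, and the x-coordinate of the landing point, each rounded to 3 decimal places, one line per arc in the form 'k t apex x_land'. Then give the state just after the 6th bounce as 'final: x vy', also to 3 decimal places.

1 2.600 11.474 22.435
2 1.500 2.755 35.376
3 0.735 0.661 41.718
4 0.360 0.159 44.825
5 0.176 0.038 46.347
6 0.086 0.009 47.093
final: 47.093 0.208

Arc 1: start y=5.870, vy=10.480 → t=2.600, apex=11.474, x_land=22.435, impact vy=-14.996
  bounce: vy ← 0.49·14.996 = 7.348
Arc 2: start y=0.000, vy=7.348 → t=1.500, apex=2.755, x_land=35.376, impact vy=-7.348
  bounce: vy ← 0.49·7.348 = 3.601
Arc 3: start y=0.000, vy=3.601 → t=0.735, apex=0.661, x_land=41.718, impact vy=-3.601
  bounce: vy ← 0.49·3.601 = 1.764
Arc 4: start y=0.000, vy=1.764 → t=0.360, apex=0.159, x_land=44.825, impact vy=-1.764
  bounce: vy ← 0.49·1.764 = 0.864
Arc 5: start y=0.000, vy=0.864 → t=0.176, apex=0.038, x_land=46.347, impact vy=-0.864
  bounce: vy ← 0.49·0.864 = 0.424
Arc 6: start y=0.000, vy=0.424 → t=0.086, apex=0.009, x_land=47.093, impact vy=-0.424
  bounce: vy ← 0.49·0.424 = 0.208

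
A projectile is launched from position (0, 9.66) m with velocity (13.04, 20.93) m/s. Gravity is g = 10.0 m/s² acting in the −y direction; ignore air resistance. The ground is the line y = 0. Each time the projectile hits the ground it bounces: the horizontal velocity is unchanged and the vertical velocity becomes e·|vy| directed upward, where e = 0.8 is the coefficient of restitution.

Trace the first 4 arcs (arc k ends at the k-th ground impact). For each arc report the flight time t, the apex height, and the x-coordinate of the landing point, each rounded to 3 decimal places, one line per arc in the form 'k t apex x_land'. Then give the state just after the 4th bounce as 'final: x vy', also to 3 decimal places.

1 4.605 31.563 60.056
2 4.020 20.200 112.476
3 3.216 12.928 154.413
4 2.573 8.274 187.962
final: 187.962 10.291

Arc 1: start y=9.660, vy=20.930 → t=4.605, apex=31.563, x_land=60.056, impact vy=-25.125
  bounce: vy ← 0.8·25.125 = 20.100
Arc 2: start y=0.000, vy=20.100 → t=4.020, apex=20.200, x_land=112.476, impact vy=-20.100
  bounce: vy ← 0.8·20.100 = 16.080
Arc 3: start y=0.000, vy=16.080 → t=3.216, apex=12.928, x_land=154.413, impact vy=-16.080
  bounce: vy ← 0.8·16.080 = 12.864
Arc 4: start y=0.000, vy=12.864 → t=2.573, apex=8.274, x_land=187.962, impact vy=-12.864
  bounce: vy ← 0.8·12.864 = 10.291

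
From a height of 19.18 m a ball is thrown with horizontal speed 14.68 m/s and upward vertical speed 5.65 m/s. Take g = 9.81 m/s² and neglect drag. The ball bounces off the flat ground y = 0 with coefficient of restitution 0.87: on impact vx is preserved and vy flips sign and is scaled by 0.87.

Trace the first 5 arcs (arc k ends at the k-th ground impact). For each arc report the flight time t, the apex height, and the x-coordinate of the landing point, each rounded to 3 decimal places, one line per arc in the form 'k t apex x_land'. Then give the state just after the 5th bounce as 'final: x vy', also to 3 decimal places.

Arc 1: start y=19.180, vy=5.650 → t=2.636, apex=20.807, x_land=38.690, impact vy=-20.205
  bounce: vy ← 0.87·20.205 = 17.578
Arc 2: start y=0.000, vy=17.578 → t=3.584, apex=15.749, x_land=91.299, impact vy=-17.578
  bounce: vy ← 0.87·17.578 = 15.293
Arc 3: start y=0.000, vy=15.293 → t=3.118, apex=11.920, x_land=137.069, impact vy=-15.293
  bounce: vy ← 0.87·15.293 = 13.305
Arc 4: start y=0.000, vy=13.305 → t=2.713, apex=9.022, x_land=176.889, impact vy=-13.305
  bounce: vy ← 0.87·13.305 = 11.575
Arc 5: start y=0.000, vy=11.575 → t=2.360, apex=6.829, x_land=211.532, impact vy=-11.575
  bounce: vy ← 0.87·11.575 = 10.070

1 2.636 20.807 38.690
2 3.584 15.749 91.299
3 3.118 11.920 137.069
4 2.713 9.022 176.889
5 2.360 6.829 211.532
final: 211.532 10.070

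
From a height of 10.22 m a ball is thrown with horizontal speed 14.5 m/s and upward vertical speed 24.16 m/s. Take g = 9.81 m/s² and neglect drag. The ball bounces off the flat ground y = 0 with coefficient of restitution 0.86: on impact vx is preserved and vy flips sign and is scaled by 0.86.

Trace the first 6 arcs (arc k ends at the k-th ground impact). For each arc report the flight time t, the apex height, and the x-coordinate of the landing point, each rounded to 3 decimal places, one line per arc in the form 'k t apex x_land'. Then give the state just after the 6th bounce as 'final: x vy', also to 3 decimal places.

1 5.317 39.971 77.103
2 4.910 29.562 148.297
3 4.223 21.864 209.525
4 3.631 16.171 262.180
5 3.123 11.960 307.464
6 2.686 8.846 346.408
final: 346.408 11.329

Arc 1: start y=10.220, vy=24.160 → t=5.317, apex=39.971, x_land=77.103, impact vy=-28.004
  bounce: vy ← 0.86·28.004 = 24.083
Arc 2: start y=0.000, vy=24.083 → t=4.910, apex=29.562, x_land=148.297, impact vy=-24.083
  bounce: vy ← 0.86·24.083 = 20.712
Arc 3: start y=0.000, vy=20.712 → t=4.223, apex=21.864, x_land=209.525, impact vy=-20.712
  bounce: vy ← 0.86·20.712 = 17.812
Arc 4: start y=0.000, vy=17.812 → t=3.631, apex=16.171, x_land=262.180, impact vy=-17.812
  bounce: vy ← 0.86·17.812 = 15.318
Arc 5: start y=0.000, vy=15.318 → t=3.123, apex=11.960, x_land=307.464, impact vy=-15.318
  bounce: vy ← 0.86·15.318 = 13.174
Arc 6: start y=0.000, vy=13.174 → t=2.686, apex=8.846, x_land=346.408, impact vy=-13.174
  bounce: vy ← 0.86·13.174 = 11.329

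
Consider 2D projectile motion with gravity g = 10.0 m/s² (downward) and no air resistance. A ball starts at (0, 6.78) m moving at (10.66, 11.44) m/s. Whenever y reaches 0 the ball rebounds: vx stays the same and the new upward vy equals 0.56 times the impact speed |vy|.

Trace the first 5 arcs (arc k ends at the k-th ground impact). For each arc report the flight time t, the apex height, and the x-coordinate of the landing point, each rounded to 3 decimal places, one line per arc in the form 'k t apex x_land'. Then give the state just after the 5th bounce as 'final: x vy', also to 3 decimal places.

1 2.776 13.324 29.596
2 1.828 4.178 49.086
3 1.024 1.310 60.000
4 0.573 0.411 66.112
5 0.321 0.129 69.535
final: 69.535 0.899

Arc 1: start y=6.780, vy=11.440 → t=2.776, apex=13.324, x_land=29.596, impact vy=-16.324
  bounce: vy ← 0.56·16.324 = 9.141
Arc 2: start y=0.000, vy=9.141 → t=1.828, apex=4.178, x_land=49.086, impact vy=-9.141
  bounce: vy ← 0.56·9.141 = 5.119
Arc 3: start y=0.000, vy=5.119 → t=1.024, apex=1.310, x_land=60.000, impact vy=-5.119
  bounce: vy ← 0.56·5.119 = 2.867
Arc 4: start y=0.000, vy=2.867 → t=0.573, apex=0.411, x_land=66.112, impact vy=-2.867
  bounce: vy ← 0.56·2.867 = 1.605
Arc 5: start y=0.000, vy=1.605 → t=0.321, apex=0.129, x_land=69.535, impact vy=-1.605
  bounce: vy ← 0.56·1.605 = 0.899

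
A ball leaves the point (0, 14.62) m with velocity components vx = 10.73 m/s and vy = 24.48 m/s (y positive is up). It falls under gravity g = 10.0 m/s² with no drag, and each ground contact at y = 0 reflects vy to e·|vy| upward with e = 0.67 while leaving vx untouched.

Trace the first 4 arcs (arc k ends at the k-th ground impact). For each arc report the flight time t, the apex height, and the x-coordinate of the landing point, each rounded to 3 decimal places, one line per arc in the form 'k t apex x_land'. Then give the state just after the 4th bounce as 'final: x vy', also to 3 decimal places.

Arc 1: start y=14.620, vy=24.480 → t=5.434, apex=44.584, x_land=58.308, impact vy=-29.861
  bounce: vy ← 0.67·29.861 = 20.007
Arc 2: start y=0.000, vy=20.007 → t=4.001, apex=20.014, x_land=101.242, impact vy=-20.007
  bounce: vy ← 0.67·20.007 = 13.405
Arc 3: start y=0.000, vy=13.405 → t=2.681, apex=8.984, x_land=130.008, impact vy=-13.405
  bounce: vy ← 0.67·13.405 = 8.981
Arc 4: start y=0.000, vy=8.981 → t=1.796, apex=4.033, x_land=149.282, impact vy=-8.981
  bounce: vy ← 0.67·8.981 = 6.017

1 5.434 44.584 58.308
2 4.001 20.014 101.242
3 2.681 8.984 130.008
4 1.796 4.033 149.282
final: 149.282 6.017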